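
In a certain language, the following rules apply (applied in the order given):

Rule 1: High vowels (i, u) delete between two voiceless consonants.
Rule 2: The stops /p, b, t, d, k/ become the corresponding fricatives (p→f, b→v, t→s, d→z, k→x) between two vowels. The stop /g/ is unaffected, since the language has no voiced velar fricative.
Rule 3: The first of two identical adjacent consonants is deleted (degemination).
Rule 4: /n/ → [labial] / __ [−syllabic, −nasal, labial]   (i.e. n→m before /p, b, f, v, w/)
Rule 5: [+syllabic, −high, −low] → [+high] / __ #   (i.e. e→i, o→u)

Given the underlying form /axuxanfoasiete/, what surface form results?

axamfoasiesi

Rule 1 (high vowel syncope): /u/ is a high vowel flanked by voiceless consonants /x/ and /x/, so it deletes. /axuxanfoasiete/ → axxanfoasiete.
Rule 2 (intervocalic spirantization): /t/ is a stop between vowels /e/ and /e/, so it spirantizes to the fricative [s]. /axxanfoasiete/ → axxanfoasiese.
Rule 3 (degemination): /xx/ is a geminate; the first /x/ deletes. /axxanfoasiese/ → axanfoasiese.
Rule 4 (nasal place assimilation): /n/ precedes the labial consonant /f/, so it assimilates in place to [m]. /axanfoasiese/ → axamfoasiese.
Rule 5 (final vowel raising): /e/ is a mid vowel in word-final position, so it raises to [i]. /axamfoasiese/ → axamfoasiesi.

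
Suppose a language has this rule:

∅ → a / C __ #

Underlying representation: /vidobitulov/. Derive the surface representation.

vidobitulova

the form ends in the consonant /v/, so [a] is inserted word-finally.
Surface form: [vidobitulova].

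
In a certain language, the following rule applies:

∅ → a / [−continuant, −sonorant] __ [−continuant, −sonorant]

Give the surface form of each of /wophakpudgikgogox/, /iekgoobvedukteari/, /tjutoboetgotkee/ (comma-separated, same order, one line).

wophakapudagikagogox, iekagoobvedukateari, tjutoboetagotakee

/wophakpudgikgogox/: /k/ and /p/ form a stop–stop cluster, so [a] is inserted between them. /d/ and /g/ form a stop–stop cluster, so [a] is inserted between them. /k/ and /g/ form a stop–stop cluster, so [a] is inserted between them. → [wophakapudagikagogox].
/iekgoobvedukteari/: /k/ and /g/ form a stop–stop cluster, so [a] is inserted between them. /k/ and /t/ form a stop–stop cluster, so [a] is inserted between them. → [iekagoobvedukateari].
/tjutoboetgotkee/: /t/ and /g/ form a stop–stop cluster, so [a] is inserted between them. /t/ and /k/ form a stop–stop cluster, so [a] is inserted between them. → [tjutoboetagotakee].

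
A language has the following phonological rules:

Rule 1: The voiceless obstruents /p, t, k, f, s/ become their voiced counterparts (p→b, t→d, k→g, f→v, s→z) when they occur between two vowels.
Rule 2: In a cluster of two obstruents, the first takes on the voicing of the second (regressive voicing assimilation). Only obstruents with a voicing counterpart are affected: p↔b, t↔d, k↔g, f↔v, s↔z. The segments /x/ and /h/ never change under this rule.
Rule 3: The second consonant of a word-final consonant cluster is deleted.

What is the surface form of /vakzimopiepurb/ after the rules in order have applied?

vagzimobiebur

Rule 1 (intervocalic voicing): /p/ is a voiceless obstruent between vowels /o/ and /i/, so it voices to [b]. /p/ is a voiceless obstruent between vowels /e/ and /u/, so it voices to [b]. /vakzimopiepurb/ → vakzimobieburb.
Rule 2 (regressive voicing assimilation): /k/ precedes the voiced obstruent /z/, so it voices to [g] by assimilation. /vakzimobieburb/ → vagzimobieburb.
Rule 3 (final cluster simplification): /b/ is the second consonant of a word-final cluster /rb/, so it deletes. /vagzimobieburb/ → vagzimobiebur.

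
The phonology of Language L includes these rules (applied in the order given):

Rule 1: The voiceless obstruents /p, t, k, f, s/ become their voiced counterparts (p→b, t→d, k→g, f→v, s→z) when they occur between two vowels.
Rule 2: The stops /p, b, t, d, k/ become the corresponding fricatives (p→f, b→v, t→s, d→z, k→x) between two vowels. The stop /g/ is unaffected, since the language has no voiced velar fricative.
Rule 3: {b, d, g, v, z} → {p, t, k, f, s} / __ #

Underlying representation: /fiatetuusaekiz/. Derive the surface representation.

fiazezuuzaegis

Rule 1 (intervocalic voicing): /t/ is a voiceless obstruent between vowels /a/ and /e/, so it voices to [d]. /t/ is a voiceless obstruent between vowels /e/ and /u/, so it voices to [d]. /s/ is a voiceless obstruent between vowels /u/ and /a/, so it voices to [z]. /k/ is a voiceless obstruent between vowels /e/ and /i/, so it voices to [g]. /fiatetuusaekiz/ → fiadeduuzaegiz.
Rule 2 (intervocalic spirantization): /d/ is a stop between vowels /a/ and /e/, so it spirantizes to the fricative [z]. /d/ is a stop between vowels /e/ and /u/, so it spirantizes to the fricative [z]. /fiadeduuzaegiz/ → fiazezuuzaegiz.
Rule 3 (final devoicing): /z/ is a voiced obstruent in word-final position, so it devoices to [s]. /fiazezuuzaegiz/ → fiazezuuzaegis.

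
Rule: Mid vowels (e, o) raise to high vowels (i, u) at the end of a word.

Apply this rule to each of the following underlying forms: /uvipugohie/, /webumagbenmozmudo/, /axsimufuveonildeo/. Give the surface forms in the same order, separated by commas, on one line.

uvipugohii, webumagbenmozmudu, axsimufuveonildeu

/uvipugohie/: /e/ is a mid vowel in word-final position, so it raises to [i]. → [uvipugohii].
/webumagbenmozmudo/: /o/ is a mid vowel in word-final position, so it raises to [u]. → [webumagbenmozmudu].
/axsimufuveonildeo/: /o/ is a mid vowel in word-final position, so it raises to [u]. → [axsimufuveonildeu].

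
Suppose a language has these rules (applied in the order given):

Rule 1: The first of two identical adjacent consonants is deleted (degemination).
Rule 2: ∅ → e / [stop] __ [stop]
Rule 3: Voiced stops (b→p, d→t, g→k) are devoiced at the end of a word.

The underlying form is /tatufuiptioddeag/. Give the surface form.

Rule 1 (degemination): /dd/ is a geminate; the first /d/ deletes. /tatufuiptioddeag/ → tatufuiptiodeag.
Rule 2 (stop-cluster e-epenthesis): /p/ and /t/ form a stop–stop cluster, so [e] is inserted between them. /tatufuiptiodeag/ → tatufuipetiodeag.
Rule 3 (final devoicing): /g/ is a voiced stop in word-final position, so it devoices to [k]. /tatufuipetiodeag/ → tatufuipetiodeak.

tatufuipetiodeak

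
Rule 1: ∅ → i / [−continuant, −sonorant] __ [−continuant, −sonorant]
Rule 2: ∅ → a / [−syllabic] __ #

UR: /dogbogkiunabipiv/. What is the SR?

Rule 1 (stop-cluster i-epenthesis): /g/ and /b/ form a stop–stop cluster, so [i] is inserted between them. /g/ and /k/ form a stop–stop cluster, so [i] is inserted between them. /dogbogkiunabipiv/ → dogibogikiunabipiv.
Rule 2 (final a-epenthesis): the form ends in the consonant /v/, so [a] is inserted word-finally. /dogibogikiunabipiv/ → dogibogikiunabipiva.

dogibogikiunabipiva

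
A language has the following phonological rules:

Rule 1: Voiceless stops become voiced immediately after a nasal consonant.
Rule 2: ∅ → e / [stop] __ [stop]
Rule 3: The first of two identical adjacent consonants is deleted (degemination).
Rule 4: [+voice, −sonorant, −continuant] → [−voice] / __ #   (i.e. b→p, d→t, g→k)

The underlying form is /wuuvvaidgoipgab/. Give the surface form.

Rule 1 (post-nasal voicing): no segment meets the environment; /wuuvvaidgoipgab/ is unchanged.
Rule 2 (stop-cluster e-epenthesis): /d/ and /g/ form a stop–stop cluster, so [e] is inserted between them. /p/ and /g/ form a stop–stop cluster, so [e] is inserted between them. /wuuvvaidgoipgab/ → wuuvvaidegoipegab.
Rule 3 (degemination): /vv/ is a geminate; the first /v/ deletes. /wuuvvaidegoipegab/ → wuuvaidegoipegab.
Rule 4 (final devoicing): /b/ is a voiced stop in word-final position, so it devoices to [p]. /wuuvaidegoipegab/ → wuuvaidegoipegap.

wuuvaidegoipegap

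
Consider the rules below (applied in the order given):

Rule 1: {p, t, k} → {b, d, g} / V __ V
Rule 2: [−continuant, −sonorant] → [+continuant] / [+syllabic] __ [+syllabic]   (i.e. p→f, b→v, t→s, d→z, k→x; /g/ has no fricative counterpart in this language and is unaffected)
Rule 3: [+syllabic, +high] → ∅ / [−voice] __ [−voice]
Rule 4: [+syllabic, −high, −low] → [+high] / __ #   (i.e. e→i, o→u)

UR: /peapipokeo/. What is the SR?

Rule 1 (intervocalic voicing): /p/ is a voiceless stop between vowels /a/ and /i/, so it voices to [b]. /p/ is a voiceless stop between vowels /i/ and /o/, so it voices to [b]. /k/ is a voiceless stop between vowels /o/ and /e/, so it voices to [g]. /peapipokeo/ → peabibogeo.
Rule 2 (intervocalic spirantization): /b/ is a stop between vowels /a/ and /i/, so it spirantizes to the fricative [v]. /b/ is a stop between vowels /i/ and /o/, so it spirantizes to the fricative [v]. /peabibogeo/ → peavivogeo.
Rule 3 (high vowel syncope): no segment meets the environment; /peavivogeo/ is unchanged.
Rule 4 (final vowel raising): /o/ is a mid vowel in word-final position, so it raises to [u]. /peavivogeo/ → peavivogeu.

peavivogeu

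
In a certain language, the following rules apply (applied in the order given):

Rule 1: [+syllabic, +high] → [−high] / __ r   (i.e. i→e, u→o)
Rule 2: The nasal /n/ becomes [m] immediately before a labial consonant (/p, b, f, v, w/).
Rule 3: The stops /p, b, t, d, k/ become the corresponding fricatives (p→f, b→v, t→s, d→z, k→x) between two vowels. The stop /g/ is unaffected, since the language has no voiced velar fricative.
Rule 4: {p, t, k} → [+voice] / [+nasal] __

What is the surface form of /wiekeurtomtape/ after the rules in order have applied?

Rule 1 (pre-rhotic lowering): /u/ is a high vowel immediately before /r/, so it lowers to [o]. /wiekeurtomtape/ → wiekeortomtape.
Rule 2 (nasal place assimilation): no segment meets the environment; /wiekeortomtape/ is unchanged.
Rule 3 (intervocalic spirantization): /k/ is a stop between vowels /e/ and /e/, so it spirantizes to the fricative [x]. /p/ is a stop between vowels /a/ and /e/, so it spirantizes to the fricative [f]. /wiekeortomtape/ → wiexeortomtafe.
Rule 4 (post-nasal voicing): /t/ is a voiceless stop immediately after the nasal /m/, so it voices to [d]. /wiexeortomtafe/ → wiexeortomdafe.

wiexeortomdafe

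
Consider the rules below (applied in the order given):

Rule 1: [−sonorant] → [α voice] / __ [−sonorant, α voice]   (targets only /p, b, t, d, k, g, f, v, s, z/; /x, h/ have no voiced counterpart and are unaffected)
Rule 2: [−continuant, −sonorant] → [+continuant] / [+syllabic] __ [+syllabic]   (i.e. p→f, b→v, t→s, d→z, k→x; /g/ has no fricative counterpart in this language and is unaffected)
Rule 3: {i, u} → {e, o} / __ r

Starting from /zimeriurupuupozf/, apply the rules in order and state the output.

Rule 1 (regressive voicing assimilation): /z/ precedes the voiceless obstruent /f/, so it devoices to [s] by assimilation. /zimeriurupuupozf/ → zimeriurupuuposf.
Rule 2 (intervocalic spirantization): /p/ is a stop between vowels /u/ and /u/, so it spirantizes to the fricative [f]. /p/ is a stop between vowels /u/ and /o/, so it spirantizes to the fricative [f]. /zimeriurupuuposf/ → zimeriurufuufosf.
Rule 3 (pre-rhotic lowering): /u/ is a high vowel immediately before /r/, so it lowers to [o]. /zimeriurufuufosf/ → zimeriorufuufosf.

zimeriorufuufosf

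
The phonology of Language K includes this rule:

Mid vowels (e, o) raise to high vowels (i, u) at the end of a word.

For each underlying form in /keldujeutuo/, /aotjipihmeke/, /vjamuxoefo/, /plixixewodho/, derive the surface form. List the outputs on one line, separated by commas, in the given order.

keldujeutuu, aotjipihmeki, vjamuxoefu, plixixewodhu

/keldujeutuo/: /o/ is a mid vowel in word-final position, so it raises to [u]. → [keldujeutuu].
/aotjipihmeke/: /e/ is a mid vowel in word-final position, so it raises to [i]. → [aotjipihmeki].
/vjamuxoefo/: /o/ is a mid vowel in word-final position, so it raises to [u]. → [vjamuxoefu].
/plixixewodho/: /o/ is a mid vowel in word-final position, so it raises to [u]. → [plixixewodhu].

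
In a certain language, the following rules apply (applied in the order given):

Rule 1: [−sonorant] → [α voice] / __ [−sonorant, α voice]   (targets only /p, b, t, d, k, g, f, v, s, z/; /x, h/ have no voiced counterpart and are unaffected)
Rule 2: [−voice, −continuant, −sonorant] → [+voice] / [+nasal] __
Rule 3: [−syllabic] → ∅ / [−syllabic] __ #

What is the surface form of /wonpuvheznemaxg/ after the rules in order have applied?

wonbufheznemax

Rule 1 (regressive voicing assimilation): /v/ precedes the voiceless obstruent /h/, so it devoices to [f] by assimilation. /wonpuvheznemaxg/ → wonpufheznemaxg.
Rule 2 (post-nasal voicing): /p/ is a voiceless stop immediately after the nasal /n/, so it voices to [b]. /wonpufheznemaxg/ → wonbufheznemaxg.
Rule 3 (final cluster simplification): /g/ is the second consonant of a word-final cluster /xg/, so it deletes. /wonbufheznemaxg/ → wonbufheznemax.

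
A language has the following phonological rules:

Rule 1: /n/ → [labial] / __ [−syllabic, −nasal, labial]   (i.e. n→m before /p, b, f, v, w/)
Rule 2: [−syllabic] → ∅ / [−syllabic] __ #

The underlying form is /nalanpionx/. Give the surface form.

nalampion

Rule 1 (nasal place assimilation): /n/ precedes the labial consonant /p/, so it assimilates in place to [m]. /nalanpionx/ → nalampionx.
Rule 2 (final cluster simplification): /x/ is the second consonant of a word-final cluster /nx/, so it deletes. /nalampionx/ → nalampion.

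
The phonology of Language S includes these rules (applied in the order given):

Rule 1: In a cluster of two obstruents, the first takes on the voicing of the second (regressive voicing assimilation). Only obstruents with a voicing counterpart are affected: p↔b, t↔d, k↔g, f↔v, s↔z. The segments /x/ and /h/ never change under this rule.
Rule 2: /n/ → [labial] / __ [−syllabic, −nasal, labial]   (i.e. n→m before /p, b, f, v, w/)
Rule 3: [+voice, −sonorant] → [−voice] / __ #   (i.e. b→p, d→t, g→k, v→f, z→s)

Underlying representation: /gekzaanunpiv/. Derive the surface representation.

Rule 1 (regressive voicing assimilation): /k/ precedes the voiced obstruent /z/, so it voices to [g] by assimilation. /gekzaanunpiv/ → gegzaanunpiv.
Rule 2 (nasal place assimilation): /n/ precedes the labial consonant /p/, so it assimilates in place to [m]. /gegzaanunpiv/ → gegzaanumpiv.
Rule 3 (final devoicing): /v/ is a voiced obstruent in word-final position, so it devoices to [f]. /gegzaanumpiv/ → gegzaanumpif.

gegzaanumpif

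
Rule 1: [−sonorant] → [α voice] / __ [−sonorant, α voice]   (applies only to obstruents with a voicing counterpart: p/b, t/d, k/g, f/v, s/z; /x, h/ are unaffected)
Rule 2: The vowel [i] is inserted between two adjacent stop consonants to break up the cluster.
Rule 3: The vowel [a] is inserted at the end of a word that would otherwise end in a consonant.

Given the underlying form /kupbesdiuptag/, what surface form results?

kubibezdiupitaga

Rule 1 (regressive voicing assimilation): /p/ precedes the voiced obstruent /b/, so it voices to [b] by assimilation. /s/ precedes the voiced obstruent /d/, so it voices to [z] by assimilation. /kupbesdiuptag/ → kubbezdiuptag.
Rule 2 (stop-cluster i-epenthesis): /b/ and /b/ form a stop–stop cluster, so [i] is inserted between them. /p/ and /t/ form a stop–stop cluster, so [i] is inserted between them. /kubbezdiuptag/ → kubibezdiupitag.
Rule 3 (final a-epenthesis): the form ends in the consonant /g/, so [a] is inserted word-finally. /kubibezdiupitag/ → kubibezdiupitaga.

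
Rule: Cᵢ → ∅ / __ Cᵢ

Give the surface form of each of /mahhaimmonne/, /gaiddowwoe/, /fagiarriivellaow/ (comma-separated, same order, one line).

mahaimone, gaidowoe, fagiariivelaow

/mahhaimmonne/: /hh/ is a geminate; the first /h/ deletes. /mm/ is a geminate; the first /m/ deletes. /nn/ is a geminate; the first /n/ deletes. → [mahaimone].
/gaiddowwoe/: /dd/ is a geminate; the first /d/ deletes. /ww/ is a geminate; the first /w/ deletes. → [gaidowoe].
/fagiarriivellaow/: /rr/ is a geminate; the first /r/ deletes. /ll/ is a geminate; the first /l/ deletes. → [fagiariivelaow].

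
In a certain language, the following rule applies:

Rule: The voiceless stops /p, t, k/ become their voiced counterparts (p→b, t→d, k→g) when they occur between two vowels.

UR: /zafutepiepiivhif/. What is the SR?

zafudebiebiivhif

/t/ is a voiceless stop between vowels /u/ and /e/, so it voices to [d].
/p/ is a voiceless stop between vowels /e/ and /i/, so it voices to [b].
/p/ is a voiceless stop between vowels /e/ and /i/, so it voices to [b].
Surface form: [zafudebiebiivhif].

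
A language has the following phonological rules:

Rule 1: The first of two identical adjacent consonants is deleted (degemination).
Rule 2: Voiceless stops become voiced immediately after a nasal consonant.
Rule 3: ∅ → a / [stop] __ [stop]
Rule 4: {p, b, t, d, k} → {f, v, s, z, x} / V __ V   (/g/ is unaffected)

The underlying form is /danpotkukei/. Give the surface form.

Rule 1 (degemination): no segment meets the environment; /danpotkukei/ is unchanged.
Rule 2 (post-nasal voicing): /p/ is a voiceless stop immediately after the nasal /n/, so it voices to [b]. /danpotkukei/ → danbotkukei.
Rule 3 (stop-cluster a-epenthesis): /t/ and /k/ form a stop–stop cluster, so [a] is inserted between them. /danbotkukei/ → danbotakukei.
Rule 4 (intervocalic spirantization): /t/ is a stop between vowels /o/ and /a/, so it spirantizes to the fricative [s]. /k/ is a stop between vowels /a/ and /u/, so it spirantizes to the fricative [x]. /k/ is a stop between vowels /u/ and /e/, so it spirantizes to the fricative [x]. /danbotakukei/ → danbosaxuxei.

danbosaxuxei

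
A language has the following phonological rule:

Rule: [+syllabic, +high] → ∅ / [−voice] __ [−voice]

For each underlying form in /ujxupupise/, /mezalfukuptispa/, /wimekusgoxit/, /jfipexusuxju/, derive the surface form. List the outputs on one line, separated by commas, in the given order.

/ujxupupise/: /u/ is a high vowel flanked by voiceless consonants /x/ and /p/, so it deletes. /u/ is a high vowel flanked by voiceless consonants /p/ and /p/, so it deletes. /i/ is a high vowel flanked by voiceless consonants /p/ and /s/, so it deletes. → [ujxppse].
/mezalfukuptispa/: /u/ is a high vowel flanked by voiceless consonants /f/ and /k/, so it deletes. /u/ is a high vowel flanked by voiceless consonants /k/ and /p/, so it deletes. /i/ is a high vowel flanked by voiceless consonants /t/ and /s/, so it deletes. → [mezalfkptspa].
/wimekusgoxit/: /u/ is a high vowel flanked by voiceless consonants /k/ and /s/, so it deletes. /i/ is a high vowel flanked by voiceless consonants /x/ and /t/, so it deletes. → [wimeksgoxt].
/jfipexusuxju/: /i/ is a high vowel flanked by voiceless consonants /f/ and /p/, so it deletes. /u/ is a high vowel flanked by voiceless consonants /x/ and /s/, so it deletes. /u/ is a high vowel flanked by voiceless consonants /s/ and /x/, so it deletes. → [jfpexsxju].

ujxppse, mezalfkptspa, wimeksgoxt, jfpexsxju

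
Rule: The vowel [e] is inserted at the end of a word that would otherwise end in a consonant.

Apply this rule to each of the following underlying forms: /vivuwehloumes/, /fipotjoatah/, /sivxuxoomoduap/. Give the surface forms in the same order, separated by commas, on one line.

/vivuwehloumes/: the form ends in the consonant /s/, so [e] is inserted word-finally. → [vivuwehloumese].
/fipotjoatah/: the form ends in the consonant /h/, so [e] is inserted word-finally. → [fipotjoatahe].
/sivxuxoomoduap/: the form ends in the consonant /p/, so [e] is inserted word-finally. → [sivxuxoomoduape].

vivuwehloumese, fipotjoatahe, sivxuxoomoduape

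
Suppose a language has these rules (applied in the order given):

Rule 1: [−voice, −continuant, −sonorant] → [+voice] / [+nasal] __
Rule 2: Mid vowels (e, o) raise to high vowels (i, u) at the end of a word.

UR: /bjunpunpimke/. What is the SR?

Rule 1 (post-nasal voicing): /p/ is a voiceless stop immediately after the nasal /n/, so it voices to [b]. /p/ is a voiceless stop immediately after the nasal /n/, so it voices to [b]. /k/ is a voiceless stop immediately after the nasal /m/, so it voices to [g]. /bjunpunpimke/ → bjunbunbimge.
Rule 2 (final vowel raising): /e/ is a mid vowel in word-final position, so it raises to [i]. /bjunbunbimge/ → bjunbunbimgi.

bjunbunbimgi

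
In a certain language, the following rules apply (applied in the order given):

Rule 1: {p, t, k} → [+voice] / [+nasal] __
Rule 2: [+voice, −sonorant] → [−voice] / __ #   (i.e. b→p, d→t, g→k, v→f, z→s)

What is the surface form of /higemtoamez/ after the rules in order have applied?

higemdoames

Rule 1 (post-nasal voicing): /t/ is a voiceless stop immediately after the nasal /m/, so it voices to [d]. /higemtoamez/ → higemdoamez.
Rule 2 (final devoicing): /z/ is a voiced obstruent in word-final position, so it devoices to [s]. /higemdoamez/ → higemdoames.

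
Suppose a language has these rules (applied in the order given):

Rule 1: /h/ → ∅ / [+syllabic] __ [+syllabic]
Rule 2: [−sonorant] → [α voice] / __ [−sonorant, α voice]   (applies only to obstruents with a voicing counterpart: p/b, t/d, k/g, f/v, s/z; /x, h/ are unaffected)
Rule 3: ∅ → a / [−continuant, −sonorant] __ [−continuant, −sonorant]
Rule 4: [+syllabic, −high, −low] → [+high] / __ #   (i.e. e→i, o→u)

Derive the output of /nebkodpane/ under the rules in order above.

Rule 1 (intervocalic h-deletion): no segment meets the environment; /nebkodpane/ is unchanged.
Rule 2 (regressive voicing assimilation): /b/ precedes the voiceless obstruent /k/, so it devoices to [p] by assimilation. /d/ precedes the voiceless obstruent /p/, so it devoices to [t] by assimilation. /nebkodpane/ → nepkotpane.
Rule 3 (stop-cluster a-epenthesis): /p/ and /k/ form a stop–stop cluster, so [a] is inserted between them. /t/ and /p/ form a stop–stop cluster, so [a] is inserted between them. /nepkotpane/ → nepakotapane.
Rule 4 (final vowel raising): /e/ is a mid vowel in word-final position, so it raises to [i]. /nepakotapane/ → nepakotapani.

nepakotapani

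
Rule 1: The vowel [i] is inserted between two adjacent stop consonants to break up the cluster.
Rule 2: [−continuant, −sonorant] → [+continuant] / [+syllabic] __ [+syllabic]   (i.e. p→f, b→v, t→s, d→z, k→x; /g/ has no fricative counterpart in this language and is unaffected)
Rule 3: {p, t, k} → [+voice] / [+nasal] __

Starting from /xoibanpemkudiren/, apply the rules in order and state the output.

Rule 1 (stop-cluster i-epenthesis): no segment meets the environment; /xoibanpemkudiren/ is unchanged.
Rule 2 (intervocalic spirantization): /b/ is a stop between vowels /i/ and /a/, so it spirantizes to the fricative [v]. /d/ is a stop between vowels /u/ and /i/, so it spirantizes to the fricative [z]. /xoibanpemkudiren/ → xoivanpemkuziren.
Rule 3 (post-nasal voicing): /p/ is a voiceless stop immediately after the nasal /n/, so it voices to [b]. /k/ is a voiceless stop immediately after the nasal /m/, so it voices to [g]. /xoivanpemkuziren/ → xoivanbemguziren.

xoivanbemguziren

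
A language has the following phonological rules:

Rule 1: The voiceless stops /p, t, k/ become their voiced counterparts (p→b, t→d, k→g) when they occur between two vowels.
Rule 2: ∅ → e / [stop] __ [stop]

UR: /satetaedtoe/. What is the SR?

Rule 1 (intervocalic voicing): /t/ is a voiceless stop between vowels /a/ and /e/, so it voices to [d]. /t/ is a voiceless stop between vowels /e/ and /a/, so it voices to [d]. /satetaedtoe/ → sadedaedtoe.
Rule 2 (stop-cluster e-epenthesis): /d/ and /t/ form a stop–stop cluster, so [e] is inserted between them. /sadedaedtoe/ → sadedaedetoe.

sadedaedetoe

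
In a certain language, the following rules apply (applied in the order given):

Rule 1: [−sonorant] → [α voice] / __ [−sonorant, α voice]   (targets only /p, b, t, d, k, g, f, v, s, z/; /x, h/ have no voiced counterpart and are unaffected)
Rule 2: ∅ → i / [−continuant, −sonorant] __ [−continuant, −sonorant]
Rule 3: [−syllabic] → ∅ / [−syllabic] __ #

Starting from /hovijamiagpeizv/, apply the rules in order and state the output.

Rule 1 (regressive voicing assimilation): /g/ precedes the voiceless obstruent /p/, so it devoices to [k] by assimilation. /hovijamiagpeizv/ → hovijamiakpeizv.
Rule 2 (stop-cluster i-epenthesis): /k/ and /p/ form a stop–stop cluster, so [i] is inserted between them. /hovijamiakpeizv/ → hovijamiakipeizv.
Rule 3 (final cluster simplification): /v/ is the second consonant of a word-final cluster /zv/, so it deletes. /hovijamiakipeizv/ → hovijamiakipeiz.

hovijamiakipeiz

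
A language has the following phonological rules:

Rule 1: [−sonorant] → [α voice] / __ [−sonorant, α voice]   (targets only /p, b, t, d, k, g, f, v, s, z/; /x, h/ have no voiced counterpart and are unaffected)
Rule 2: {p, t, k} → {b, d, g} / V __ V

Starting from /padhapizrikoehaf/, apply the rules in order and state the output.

pathabizrigoehaf

Rule 1 (regressive voicing assimilation): /d/ precedes the voiceless obstruent /h/, so it devoices to [t] by assimilation. /padhapizrikoehaf/ → pathapizrikoehaf.
Rule 2 (intervocalic voicing): /p/ is a voiceless stop between vowels /a/ and /i/, so it voices to [b]. /k/ is a voiceless stop between vowels /i/ and /o/, so it voices to [g]. /pathapizrikoehaf/ → pathabizrigoehaf.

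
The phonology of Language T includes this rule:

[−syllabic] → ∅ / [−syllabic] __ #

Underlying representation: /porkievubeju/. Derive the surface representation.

No segment of /porkievubeju/ meets the structural description of the rule, so the form surfaces unchanged.

porkievubeju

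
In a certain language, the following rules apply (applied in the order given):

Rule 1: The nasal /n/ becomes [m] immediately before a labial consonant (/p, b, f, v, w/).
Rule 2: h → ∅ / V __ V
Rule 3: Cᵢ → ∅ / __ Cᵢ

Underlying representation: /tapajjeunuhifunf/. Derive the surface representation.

tapajeunuifumf

Rule 1 (nasal place assimilation): /n/ precedes the labial consonant /f/, so it assimilates in place to [m]. /tapajjeunuhifunf/ → tapajjeunuhifumf.
Rule 2 (intervocalic h-deletion): /h/ occurs between vowels /u/ and /i/, so it deletes. /tapajjeunuhifumf/ → tapajjeunuifumf.
Rule 3 (degemination): /jj/ is a geminate; the first /j/ deletes. /tapajjeunuifumf/ → tapajeunuifumf.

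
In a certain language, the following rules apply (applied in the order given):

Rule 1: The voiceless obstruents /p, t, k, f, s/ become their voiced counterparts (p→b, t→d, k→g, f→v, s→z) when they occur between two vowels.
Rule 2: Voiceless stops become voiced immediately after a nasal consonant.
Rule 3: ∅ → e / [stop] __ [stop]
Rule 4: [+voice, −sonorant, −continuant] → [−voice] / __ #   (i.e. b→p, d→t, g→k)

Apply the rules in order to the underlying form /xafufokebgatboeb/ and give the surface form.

Rule 1 (intervocalic voicing): /f/ is a voiceless obstruent between vowels /a/ and /u/, so it voices to [v]. /f/ is a voiceless obstruent between vowels /u/ and /o/, so it voices to [v]. /k/ is a voiceless obstruent between vowels /o/ and /e/, so it voices to [g]. /xafufokebgatboeb/ → xavuvogebgatboeb.
Rule 2 (post-nasal voicing): no segment meets the environment; /xavuvogebgatboeb/ is unchanged.
Rule 3 (stop-cluster e-epenthesis): /b/ and /g/ form a stop–stop cluster, so [e] is inserted between them. /t/ and /b/ form a stop–stop cluster, so [e] is inserted between them. /xavuvogebgatboeb/ → xavuvogebegateboeb.
Rule 4 (final devoicing): /b/ is a voiced stop in word-final position, so it devoices to [p]. /xavuvogebegateboeb/ → xavuvogebegateboep.

xavuvogebegateboep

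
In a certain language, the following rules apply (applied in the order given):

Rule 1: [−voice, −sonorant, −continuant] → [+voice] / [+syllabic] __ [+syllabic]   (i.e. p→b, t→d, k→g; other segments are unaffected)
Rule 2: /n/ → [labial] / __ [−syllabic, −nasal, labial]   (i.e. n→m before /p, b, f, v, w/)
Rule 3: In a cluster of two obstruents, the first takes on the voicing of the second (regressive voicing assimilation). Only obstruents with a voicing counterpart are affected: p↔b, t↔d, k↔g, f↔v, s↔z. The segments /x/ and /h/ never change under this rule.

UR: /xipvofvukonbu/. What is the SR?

Rule 1 (intervocalic voicing): /k/ is a voiceless stop between vowels /u/ and /o/, so it voices to [g]. /xipvofvukonbu/ → xipvofvugonbu.
Rule 2 (nasal place assimilation): /n/ precedes the labial consonant /b/, so it assimilates in place to [m]. /xipvofvugonbu/ → xipvofvugombu.
Rule 3 (regressive voicing assimilation): /p/ precedes the voiced obstruent /v/, so it voices to [b] by assimilation. /f/ precedes the voiced obstruent /v/, so it voices to [v] by assimilation. /xipvofvugombu/ → xibvovvugombu.

xibvovvugombu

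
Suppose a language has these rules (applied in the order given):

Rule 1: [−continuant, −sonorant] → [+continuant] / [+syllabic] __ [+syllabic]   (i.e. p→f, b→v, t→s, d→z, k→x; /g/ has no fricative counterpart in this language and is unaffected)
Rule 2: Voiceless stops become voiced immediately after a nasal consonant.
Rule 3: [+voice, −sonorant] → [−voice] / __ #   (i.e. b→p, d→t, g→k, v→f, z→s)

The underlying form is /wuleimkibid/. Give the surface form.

Rule 1 (intervocalic spirantization): /b/ is a stop between vowels /i/ and /i/, so it spirantizes to the fricative [v]. /wuleimkibid/ → wuleimkivid.
Rule 2 (post-nasal voicing): /k/ is a voiceless stop immediately after the nasal /m/, so it voices to [g]. /wuleimkivid/ → wuleimgivid.
Rule 3 (final devoicing): /d/ is a voiced obstruent in word-final position, so it devoices to [t]. /wuleimgivid/ → wuleimgivit.

wuleimgivit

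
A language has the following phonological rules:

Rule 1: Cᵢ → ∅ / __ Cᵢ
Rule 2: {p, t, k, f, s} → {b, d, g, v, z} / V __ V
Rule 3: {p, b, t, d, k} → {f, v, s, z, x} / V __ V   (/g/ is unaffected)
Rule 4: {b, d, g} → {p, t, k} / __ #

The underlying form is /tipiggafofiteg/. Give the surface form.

tivigavovizek

Rule 1 (degemination): /gg/ is a geminate; the first /g/ deletes. /tipiggafofiteg/ → tipigafofiteg.
Rule 2 (intervocalic voicing): /p/ is a voiceless obstruent between vowels /i/ and /i/, so it voices to [b]. /f/ is a voiceless obstruent between vowels /a/ and /o/, so it voices to [v]. /f/ is a voiceless obstruent between vowels /o/ and /i/, so it voices to [v]. /t/ is a voiceless obstruent between vowels /i/ and /e/, so it voices to [d]. /tipigafofiteg/ → tibigavovideg.
Rule 3 (intervocalic spirantization): /b/ is a stop between vowels /i/ and /i/, so it spirantizes to the fricative [v]. /d/ is a stop between vowels /i/ and /e/, so it spirantizes to the fricative [z]. /tibigavovideg/ → tivigavovizeg.
Rule 4 (final devoicing): /g/ is a voiced stop in word-final position, so it devoices to [k]. /tivigavovizeg/ → tivigavovizek.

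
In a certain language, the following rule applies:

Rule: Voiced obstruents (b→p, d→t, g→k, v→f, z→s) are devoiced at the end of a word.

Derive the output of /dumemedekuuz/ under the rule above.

dumemedekuus

/z/ is a voiced obstruent in word-final position, so it devoices to [s].
Surface form: [dumemedekuus].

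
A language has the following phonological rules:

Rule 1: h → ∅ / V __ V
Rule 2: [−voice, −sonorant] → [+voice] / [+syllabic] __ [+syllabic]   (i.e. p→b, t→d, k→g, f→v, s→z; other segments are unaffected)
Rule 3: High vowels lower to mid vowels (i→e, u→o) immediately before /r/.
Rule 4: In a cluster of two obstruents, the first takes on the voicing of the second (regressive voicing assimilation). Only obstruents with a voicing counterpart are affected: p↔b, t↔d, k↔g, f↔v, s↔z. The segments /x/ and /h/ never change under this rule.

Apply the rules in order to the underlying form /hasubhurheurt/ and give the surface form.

hazuphorheort

Rule 1 (intervocalic h-deletion): no segment meets the environment; /hasubhurheurt/ is unchanged.
Rule 2 (intervocalic voicing): /s/ is a voiceless obstruent between vowels /a/ and /u/, so it voices to [z]. /hasubhurheurt/ → hazubhurheurt.
Rule 3 (pre-rhotic lowering): /u/ is a high vowel immediately before /r/, so it lowers to [o]. /u/ is a high vowel immediately before /r/, so it lowers to [o]. /hazubhurheurt/ → hazubhorheort.
Rule 4 (regressive voicing assimilation): /b/ precedes the voiceless obstruent /h/, so it devoices to [p] by assimilation. /hazubhorheort/ → hazuphorheort.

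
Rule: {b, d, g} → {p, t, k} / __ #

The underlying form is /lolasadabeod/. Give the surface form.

lolasadabeot

/d/ is a voiced stop in word-final position, so it devoices to [t].
Surface form: [lolasadabeot].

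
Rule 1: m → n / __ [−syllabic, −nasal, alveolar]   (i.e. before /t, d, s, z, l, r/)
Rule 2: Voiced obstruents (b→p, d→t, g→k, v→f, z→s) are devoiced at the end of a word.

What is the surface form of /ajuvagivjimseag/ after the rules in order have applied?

ajuvagivjinseak

Rule 1 (nasal place assimilation): /m/ precedes the alveolar consonant /s/, so it assimilates in place to [n]. /ajuvagivjimseag/ → ajuvagivjinseag.
Rule 2 (final devoicing): /g/ is a voiced obstruent in word-final position, so it devoices to [k]. /ajuvagivjinseag/ → ajuvagivjinseak.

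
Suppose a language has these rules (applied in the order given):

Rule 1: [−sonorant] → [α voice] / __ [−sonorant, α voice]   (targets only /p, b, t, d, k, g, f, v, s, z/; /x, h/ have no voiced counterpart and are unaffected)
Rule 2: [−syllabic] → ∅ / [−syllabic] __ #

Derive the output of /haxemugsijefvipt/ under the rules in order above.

Rule 1 (regressive voicing assimilation): /g/ precedes the voiceless obstruent /s/, so it devoices to [k] by assimilation. /f/ precedes the voiced obstruent /v/, so it voices to [v] by assimilation. /haxemugsijefvipt/ → haxemuksijevvipt.
Rule 2 (final cluster simplification): /t/ is the second consonant of a word-final cluster /pt/, so it deletes. /haxemuksijevvipt/ → haxemuksijevvip.

haxemuksijevvip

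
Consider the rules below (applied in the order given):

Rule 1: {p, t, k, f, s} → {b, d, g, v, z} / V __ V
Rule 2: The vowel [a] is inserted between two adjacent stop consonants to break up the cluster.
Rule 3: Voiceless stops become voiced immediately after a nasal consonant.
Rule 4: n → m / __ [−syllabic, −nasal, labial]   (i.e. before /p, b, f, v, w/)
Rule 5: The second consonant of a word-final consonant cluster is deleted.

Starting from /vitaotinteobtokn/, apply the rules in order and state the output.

Rule 1 (intervocalic voicing): /t/ is a voiceless obstruent between vowels /i/ and /a/, so it voices to [d]. /t/ is a voiceless obstruent between vowels /o/ and /i/, so it voices to [d]. /vitaotinteobtokn/ → vidaodinteobtokn.
Rule 2 (stop-cluster a-epenthesis): /b/ and /t/ form a stop–stop cluster, so [a] is inserted between them. /vidaodinteobtokn/ → vidaodinteobatokn.
Rule 3 (post-nasal voicing): /t/ is a voiceless stop immediately after the nasal /n/, so it voices to [d]. /vidaodinteobatokn/ → vidaodindeobatokn.
Rule 4 (nasal place assimilation): no segment meets the environment; /vidaodindeobatokn/ is unchanged.
Rule 5 (final cluster simplification): /n/ is the second consonant of a word-final cluster /kn/, so it deletes. /vidaodindeobatokn/ → vidaodindeobatok.

vidaodindeobatok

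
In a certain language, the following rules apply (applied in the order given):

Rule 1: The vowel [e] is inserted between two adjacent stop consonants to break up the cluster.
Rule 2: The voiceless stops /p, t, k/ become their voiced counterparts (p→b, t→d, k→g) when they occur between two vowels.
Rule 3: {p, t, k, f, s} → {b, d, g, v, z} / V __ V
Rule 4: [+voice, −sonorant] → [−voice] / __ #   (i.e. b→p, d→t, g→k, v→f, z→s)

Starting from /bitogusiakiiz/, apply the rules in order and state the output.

Rule 1 (stop-cluster e-epenthesis): no segment meets the environment; /bitogusiakiiz/ is unchanged.
Rule 2 (intervocalic voicing): /t/ is a voiceless stop between vowels /i/ and /o/, so it voices to [d]. /k/ is a voiceless stop between vowels /a/ and /i/, so it voices to [g]. /bitogusiakiiz/ → bidogusiagiiz.
Rule 3 (intervocalic voicing): /s/ is a voiceless obstruent between vowels /u/ and /i/, so it voices to [z]. /bidogusiagiiz/ → bidoguziagiiz.
Rule 4 (final devoicing): /z/ is a voiced obstruent in word-final position, so it devoices to [s]. /bidoguziagiiz/ → bidoguziagiis.

bidoguziagiis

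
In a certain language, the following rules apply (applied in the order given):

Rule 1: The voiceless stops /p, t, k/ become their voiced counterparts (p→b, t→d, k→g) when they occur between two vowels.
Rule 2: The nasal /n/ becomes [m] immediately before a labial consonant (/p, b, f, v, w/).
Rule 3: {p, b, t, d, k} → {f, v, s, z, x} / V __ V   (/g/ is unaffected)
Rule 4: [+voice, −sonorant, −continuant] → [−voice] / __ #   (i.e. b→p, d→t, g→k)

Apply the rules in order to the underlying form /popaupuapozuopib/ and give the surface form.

povauvuavozuovip

Rule 1 (intervocalic voicing): /p/ is a voiceless stop between vowels /o/ and /a/, so it voices to [b]. /p/ is a voiceless stop between vowels /u/ and /u/, so it voices to [b]. /p/ is a voiceless stop between vowels /a/ and /o/, so it voices to [b]. /p/ is a voiceless stop between vowels /o/ and /i/, so it voices to [b]. /popaupuapozuopib/ → pobaubuabozuobib.
Rule 2 (nasal place assimilation): no segment meets the environment; /pobaubuabozuobib/ is unchanged.
Rule 3 (intervocalic spirantization): /b/ is a stop between vowels /o/ and /a/, so it spirantizes to the fricative [v]. /b/ is a stop between vowels /u/ and /u/, so it spirantizes to the fricative [v]. /b/ is a stop between vowels /a/ and /o/, so it spirantizes to the fricative [v]. /b/ is a stop between vowels /o/ and /i/, so it spirantizes to the fricative [v]. /pobaubuabozuobib/ → povauvuavozuovib.
Rule 4 (final devoicing): /b/ is a voiced stop in word-final position, so it devoices to [p]. /povauvuavozuovib/ → povauvuavozuovip.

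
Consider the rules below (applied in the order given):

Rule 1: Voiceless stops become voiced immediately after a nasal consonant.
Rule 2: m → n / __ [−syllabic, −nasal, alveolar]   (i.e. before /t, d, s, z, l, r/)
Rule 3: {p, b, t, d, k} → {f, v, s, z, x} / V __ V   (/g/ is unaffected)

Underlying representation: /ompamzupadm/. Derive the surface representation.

Rule 1 (post-nasal voicing): /p/ is a voiceless stop immediately after the nasal /m/, so it voices to [b]. /ompamzupadm/ → ombamzupadm.
Rule 2 (nasal place assimilation): /m/ precedes the alveolar consonant /z/, so it assimilates in place to [n]. /ombamzupadm/ → ombanzupadm.
Rule 3 (intervocalic spirantization): /p/ is a stop between vowels /u/ and /a/, so it spirantizes to the fricative [f]. /ombanzupadm/ → ombanzufadm.

ombanzufadm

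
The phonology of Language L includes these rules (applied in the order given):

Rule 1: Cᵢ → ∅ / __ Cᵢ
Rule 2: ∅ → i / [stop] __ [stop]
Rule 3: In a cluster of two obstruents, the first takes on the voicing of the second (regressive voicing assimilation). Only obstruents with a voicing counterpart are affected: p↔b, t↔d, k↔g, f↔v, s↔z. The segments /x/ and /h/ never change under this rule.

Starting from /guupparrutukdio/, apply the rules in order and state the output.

Rule 1 (degemination): /pp/ is a geminate; the first /p/ deletes. /rr/ is a geminate; the first /r/ deletes. /guupparrutukdio/ → guuparutukdio.
Rule 2 (stop-cluster i-epenthesis): /k/ and /d/ form a stop–stop cluster, so [i] is inserted between them. /guuparutukdio/ → guuparutukidio.
Rule 3 (regressive voicing assimilation): no segment meets the environment; /guuparutukidio/ is unchanged.

guuparutukidio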